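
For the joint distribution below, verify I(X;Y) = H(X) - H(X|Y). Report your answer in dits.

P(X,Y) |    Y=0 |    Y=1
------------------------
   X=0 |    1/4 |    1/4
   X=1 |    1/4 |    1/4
I(X;Y) = 0.0000 dits

Mutual information has multiple equivalent forms:
- I(X;Y) = H(X) - H(X|Y)
- I(X;Y) = H(Y) - H(Y|X)
- I(X;Y) = H(X) + H(Y) - H(X,Y)

Computing all quantities:
H(X) = 0.3010, H(Y) = 0.3010, H(X,Y) = 0.6021
H(X|Y) = 0.3010, H(Y|X) = 0.3010

Verification:
H(X) - H(X|Y) = 0.3010 - 0.3010 = 0.0000
H(Y) - H(Y|X) = 0.3010 - 0.3010 = 0.0000
H(X) + H(Y) - H(X,Y) = 0.3010 + 0.3010 - 0.6021 = 0.0000

All forms give I(X;Y) = 0.0000 dits. ✓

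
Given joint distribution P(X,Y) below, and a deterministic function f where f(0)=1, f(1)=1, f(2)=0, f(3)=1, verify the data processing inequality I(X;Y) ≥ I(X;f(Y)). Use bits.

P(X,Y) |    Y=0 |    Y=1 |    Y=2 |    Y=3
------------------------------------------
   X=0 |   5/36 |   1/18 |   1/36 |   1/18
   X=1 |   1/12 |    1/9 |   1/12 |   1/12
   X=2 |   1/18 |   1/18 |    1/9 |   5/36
I(X;Y) = 0.1037, I(X;f(Y)) = 0.0309, inequality holds: 0.1037 ≥ 0.0309

Data Processing Inequality: For any Markov chain X → Y → Z, we have I(X;Y) ≥ I(X;Z).

Here Z = f(Y) is a deterministic function of Y, forming X → Y → Z.

Original I(X;Y) = 0.1037 bits

After applying f:
P(X,Z) where Z=f(Y):
- P(X,Z=0) = P(X,Y=2)
- P(X,Z=1) = P(X,Y=0) + P(X,Y=1) + P(X,Y=3)

I(X;Z) = I(X;f(Y)) = 0.0309 bits

Verification: 0.1037 ≥ 0.0309 ✓

Information cannot be created by processing; the function f can only lose information about X.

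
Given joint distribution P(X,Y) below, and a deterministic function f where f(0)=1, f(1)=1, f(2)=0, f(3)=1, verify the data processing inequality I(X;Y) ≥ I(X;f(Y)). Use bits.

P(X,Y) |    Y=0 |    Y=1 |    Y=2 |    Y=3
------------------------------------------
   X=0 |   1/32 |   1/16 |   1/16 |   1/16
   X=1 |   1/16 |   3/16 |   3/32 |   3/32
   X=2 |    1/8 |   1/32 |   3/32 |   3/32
I(X;Y) = 0.1044, I(X;f(Y)) = 0.0039, inequality holds: 0.1044 ≥ 0.0039

Data Processing Inequality: For any Markov chain X → Y → Z, we have I(X;Y) ≥ I(X;Z).

Here Z = f(Y) is a deterministic function of Y, forming X → Y → Z.

Original I(X;Y) = 0.1044 bits

After applying f:
P(X,Z) where Z=f(Y):
- P(X,Z=0) = P(X,Y=2)
- P(X,Z=1) = P(X,Y=0) + P(X,Y=1) + P(X,Y=3)

I(X;Z) = I(X;f(Y)) = 0.0039 bits

Verification: 0.1044 ≥ 0.0039 ✓

Information cannot be created by processing; the function f can only lose information about X.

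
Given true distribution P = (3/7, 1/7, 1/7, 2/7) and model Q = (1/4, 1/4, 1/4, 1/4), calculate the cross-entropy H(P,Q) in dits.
0.6021 dits

Cross-entropy: H(P,Q) = -Σ p(x) log q(x)

Alternatively: H(P,Q) = H(P) + D_KL(P||Q)
H(P) = 0.5546 dits
D_KL(P||Q) = 0.0475 dits

H(P,Q) = 0.5546 + 0.0475 = 0.6021 dits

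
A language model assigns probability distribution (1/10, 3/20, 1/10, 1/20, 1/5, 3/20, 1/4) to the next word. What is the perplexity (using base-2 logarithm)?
6.3465

Perplexity is 2^H (or exp(H) for natural log).

First, H = -Σ p log p = 2.6660 bits
Perplexity = 2^2.6660 = 6.3465

Interpretation: The model's uncertainty is equivalent to choosing uniformly among 6.3 options.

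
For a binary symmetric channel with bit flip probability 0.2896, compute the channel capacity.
0.1318 bits

For a binary symmetric channel (BSC) with error probability p:
Capacity C = 1 - H(p) bits per symbol

where H(p) = -p log₂(p) - (1-p) log₂(1-p) is the binary entropy function.

H(0.2896) = 0.8682 bits
C = 1 - 0.8682 = 0.1318 bits per symbol

This means we can reliably transmit up to 0.1318 bits of information per channel use.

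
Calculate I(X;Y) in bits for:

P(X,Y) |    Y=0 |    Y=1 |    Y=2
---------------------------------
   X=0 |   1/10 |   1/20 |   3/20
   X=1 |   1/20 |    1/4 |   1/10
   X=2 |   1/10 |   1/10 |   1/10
0.1261 bits

Mutual information: I(X;Y) = H(X) + H(Y) - H(X,Y)

Marginals:
P(X) = (3/10, 2/5, 3/10), H(X) = 1.5710 bits
P(Y) = (1/4, 2/5, 7/20), H(Y) = 1.5589 bits

Joint entropy: H(X,Y) = 3.0037 bits

I(X;Y) = 1.5710 + 1.5589 - 3.0037 = 0.1261 bits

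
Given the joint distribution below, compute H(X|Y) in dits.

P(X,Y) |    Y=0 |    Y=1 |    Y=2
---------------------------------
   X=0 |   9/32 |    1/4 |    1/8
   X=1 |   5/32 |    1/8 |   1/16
0.2793 dits

Using the chain rule: H(X|Y) = H(X,Y) - H(Y)

First, compute H(X,Y) = 0.7325 dits

Marginal P(Y) = (7/16, 3/8, 3/16)
H(Y) = 0.4531 dits

H(X|Y) = H(X,Y) - H(Y) = 0.7325 - 0.4531 = 0.2793 dits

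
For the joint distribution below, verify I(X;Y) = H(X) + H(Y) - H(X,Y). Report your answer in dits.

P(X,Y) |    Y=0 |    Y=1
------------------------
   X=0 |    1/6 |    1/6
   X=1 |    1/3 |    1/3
I(X;Y) = 0.0000 dits

Mutual information has multiple equivalent forms:
- I(X;Y) = H(X) - H(X|Y)
- I(X;Y) = H(Y) - H(Y|X)
- I(X;Y) = H(X) + H(Y) - H(X,Y)

Computing all quantities:
H(X) = 0.2764, H(Y) = 0.3010, H(X,Y) = 0.5775
H(X|Y) = 0.2764, H(Y|X) = 0.3010

Verification:
H(X) - H(X|Y) = 0.2764 - 0.2764 = 0.0000
H(Y) - H(Y|X) = 0.3010 - 0.3010 = 0.0000
H(X) + H(Y) - H(X,Y) = 0.2764 + 0.3010 - 0.5775 = 0.0000

All forms give I(X;Y) = 0.0000 dits. ✓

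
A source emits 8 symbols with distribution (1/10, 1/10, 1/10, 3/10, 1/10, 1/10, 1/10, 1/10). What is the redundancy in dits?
0.0462 dits

Redundancy measures how far a source is from maximum entropy:
R = H_max - H(X)

Maximum entropy for 8 symbols: H_max = log_10(8) = 0.9031 dits
Actual entropy: H(X) = 0.8569 dits
Redundancy: R = 0.9031 - 0.8569 = 0.0462 dits

This redundancy represents potential for compression: the source could be compressed by 0.0462 dits per symbol.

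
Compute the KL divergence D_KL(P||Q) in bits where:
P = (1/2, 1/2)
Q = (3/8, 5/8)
0.0466 bits

KL divergence: D_KL(P||Q) = Σ p(x) log(p(x)/q(x))

Computing term by term:
  x=0: 1/2 × log_2[(1/2)/(3/8)] = 1/2 × 0.4150 = 0.2075
  x=1: 1/2 × log_2[(1/2)/(5/8)] = 1/2 × -0.3219 = -0.1610

D_KL(P||Q) = 0.0466 bits

Note: KL divergence is always non-negative and equals 0 iff P = Q.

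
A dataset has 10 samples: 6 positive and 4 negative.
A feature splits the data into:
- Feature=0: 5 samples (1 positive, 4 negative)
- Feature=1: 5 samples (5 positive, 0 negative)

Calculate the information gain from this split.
0.6100 bits

Information Gain = H(Y) - H(Y|Feature)

Before split:
P(positive) = 6/10 = 0.6000
H(Y) = 0.9710 bits

After split:
Feature=0: H = 0.7219 bits (weight = 5/10)
Feature=1: H = 0.0000 bits (weight = 5/10)
H(Y|Feature) = (5/10)×0.7219 + (5/10)×0.0000 = 0.3610 bits

Information Gain = 0.9710 - 0.3610 = 0.6100 bits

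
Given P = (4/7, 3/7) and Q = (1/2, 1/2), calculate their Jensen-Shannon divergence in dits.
0.0011 dits

Jensen-Shannon divergence is:
JSD(P||Q) = 0.5 × D_KL(P||M) + 0.5 × D_KL(Q||M)
where M = 0.5 × (P + Q) is the mixture distribution.

M = 0.5 × (4/7, 3/7) + 0.5 × (1/2, 1/2) = (15/28, 13/28)

D_KL(P||M) = 0.0011 dits
D_KL(Q||M) = 0.0011 dits

JSD(P||Q) = 0.5 × 0.0011 + 0.5 × 0.0011 = 0.0011 dits

Unlike KL divergence, JSD is symmetric and bounded: 0 ≤ JSD ≤ log(2).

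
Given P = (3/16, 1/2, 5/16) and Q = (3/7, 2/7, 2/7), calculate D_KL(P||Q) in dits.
0.0664 dits

KL divergence: D_KL(P||Q) = Σ p(x) log(p(x)/q(x))

Computing term by term:
  x=0: 3/16 × log_10[(3/16)/(3/7)] = 3/16 × -0.3590 = -0.0673
  x=1: 1/2 × log_10[(1/2)/(2/7)] = 1/2 × 0.2430 = 0.1215
  x=2: 5/16 × log_10[(5/16)/(2/7)] = 5/16 × 0.0389 = 0.0122

D_KL(P||Q) = 0.0664 dits

Note: KL divergence is always non-negative and equals 0 iff P = Q.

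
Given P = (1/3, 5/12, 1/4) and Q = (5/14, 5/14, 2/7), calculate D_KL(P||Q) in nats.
0.0078 nats

KL divergence: D_KL(P||Q) = Σ p(x) log(p(x)/q(x))

Computing term by term:
  x=0: 1/3 × log_e[(1/3)/(5/14)] = 1/3 × -0.0690 = -0.0230
  x=1: 5/12 × log_e[(5/12)/(5/14)] = 5/12 × 0.1542 = 0.0642
  x=2: 1/4 × log_e[(1/4)/(2/7)] = 1/4 × -0.1335 = -0.0334

D_KL(P||Q) = 0.0078 nats

Note: KL divergence is always non-negative and equals 0 iff P = Q.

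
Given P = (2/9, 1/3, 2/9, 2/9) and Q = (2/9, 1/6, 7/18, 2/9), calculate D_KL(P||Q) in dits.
0.0463 dits

KL divergence: D_KL(P||Q) = Σ p(x) log(p(x)/q(x))

Computing term by term:
  x=0: 2/9 × log_10[(2/9)/(2/9)] = 2/9 × 0.0000 = 0.0000
  x=1: 1/3 × log_10[(1/3)/(1/6)] = 1/3 × 0.3010 = 0.1003
  x=2: 2/9 × log_10[(2/9)/(7/18)] = 2/9 × -0.2430 = -0.0540
  x=3: 2/9 × log_10[(2/9)/(2/9)] = 2/9 × 0.0000 = 0.0000

D_KL(P||Q) = 0.0463 dits

Note: KL divergence is always non-negative and equals 0 iff P = Q.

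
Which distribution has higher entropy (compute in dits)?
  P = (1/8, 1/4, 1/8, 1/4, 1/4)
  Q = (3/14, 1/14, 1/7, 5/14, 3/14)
P

Computing entropies in dits:
H(P) = 0.6773
H(Q) = 0.6490

Distribution P has higher entropy.

Intuition: The distribution closer to uniform (more spread out) has higher entropy.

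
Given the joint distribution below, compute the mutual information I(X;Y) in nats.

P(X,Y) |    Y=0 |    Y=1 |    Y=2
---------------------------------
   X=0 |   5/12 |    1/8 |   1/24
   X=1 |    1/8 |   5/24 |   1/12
0.0865 nats

Mutual information: I(X;Y) = H(X) + H(Y) - H(X,Y)

Marginals:
P(X) = (7/12, 5/12), H(X) = 0.6792 nats
P(Y) = (13/24, 1/3, 1/8), H(Y) = 0.9582 nats

Joint entropy: H(X,Y) = 1.5509 nats

I(X;Y) = 0.6792 + 0.9582 - 1.5509 = 0.0865 nats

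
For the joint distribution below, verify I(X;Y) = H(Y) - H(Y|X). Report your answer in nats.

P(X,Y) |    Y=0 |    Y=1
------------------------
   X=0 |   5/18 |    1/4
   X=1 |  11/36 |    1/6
I(X;Y) = 0.0075 nats

Mutual information has multiple equivalent forms:
- I(X;Y) = H(X) - H(X|Y)
- I(X;Y) = H(Y) - H(Y|X)
- I(X;Y) = H(X) + H(Y) - H(X,Y)

Computing all quantities:
H(X) = 0.6916, H(Y) = 0.6792, H(X,Y) = 1.3633
H(X|Y) = 0.6841, H(Y|X) = 0.6717

Verification:
H(X) - H(X|Y) = 0.6916 - 0.6841 = 0.0075
H(Y) - H(Y|X) = 0.6792 - 0.6717 = 0.0075
H(X) + H(Y) - H(X,Y) = 0.6916 + 0.6792 - 1.3633 = 0.0075

All forms give I(X;Y) = 0.0075 nats. ✓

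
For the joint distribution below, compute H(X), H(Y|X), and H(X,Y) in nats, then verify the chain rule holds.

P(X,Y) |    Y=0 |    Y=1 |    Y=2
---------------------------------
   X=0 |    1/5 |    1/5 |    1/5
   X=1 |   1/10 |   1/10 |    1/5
H(X,Y) = 1.7481, H(X) = 0.6730, H(Y|X) = 1.0751 (all in nats)

Chain rule: H(X,Y) = H(X) + H(Y|X)

Left side — joint entropy directly:
H(X,Y) = -Σ p(x,y) log p(x,y) = 1.7481 nats

Right side — compute H(Y|X) from the conditional distributions:
P(X) = (3/5, 2/5), so H(X) = 0.6730 nats
H(Y|X) = Σ_x P(X=x) · H(Y|X=x):
  P(Y|X=0) = (1/3, 1/3, 1/3), H(Y|X=0) = 1.0986, weight P(X=0) = 3/5
  P(Y|X=1) = (1/4, 1/4, 1/2), H(Y|X=1) = 1.0397, weight P(X=1) = 2/5
H(Y|X) = 1.0751 nats

H(X) + H(Y|X) = 0.6730 + 1.0751 = 1.7481 nats

Both sides equal 1.7481 nats. ✓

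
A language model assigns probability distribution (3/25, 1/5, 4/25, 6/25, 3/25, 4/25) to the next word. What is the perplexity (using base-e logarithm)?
5.8106

Perplexity is e^H (or exp(H) for natural log).

First, H = -Σ p log p = 1.7597 nats
Perplexity = e^1.7597 = 5.8106

Interpretation: The model's uncertainty is equivalent to choosing uniformly among 5.8 options.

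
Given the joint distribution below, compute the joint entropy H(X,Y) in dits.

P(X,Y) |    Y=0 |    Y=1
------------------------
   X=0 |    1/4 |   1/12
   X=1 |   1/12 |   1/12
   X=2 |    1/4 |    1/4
0.7213 dits

Joint entropy is H(X,Y) = -Σ_{x,y} p(x,y) log p(x,y).

Summing over all non-zero entries:
H(X,Y) = -[1/4·log_10(1/4) + 1/12·log_10(1/12) + 1/12·log_10(1/12) + 1/12·log_10(1/12) + 1/4·log_10(1/4) + 1/4·log_10(1/4)]
H(X,Y) = 0.7213 dits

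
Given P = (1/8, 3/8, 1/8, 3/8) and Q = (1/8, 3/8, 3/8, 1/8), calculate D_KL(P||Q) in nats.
0.2747 nats

KL divergence: D_KL(P||Q) = Σ p(x) log(p(x)/q(x))

Computing term by term:
  x=0: 1/8 × log_e[(1/8)/(1/8)] = 1/8 × 0.0000 = 0.0000
  x=1: 3/8 × log_e[(3/8)/(3/8)] = 3/8 × 0.0000 = 0.0000
  x=2: 1/8 × log_e[(1/8)/(3/8)] = 1/8 × -1.0986 = -0.1373
  x=3: 3/8 × log_e[(3/8)/(1/8)] = 3/8 × 1.0986 = 0.4120

D_KL(P||Q) = 0.2747 nats

Note: KL divergence is always non-negative and equals 0 iff P = Q.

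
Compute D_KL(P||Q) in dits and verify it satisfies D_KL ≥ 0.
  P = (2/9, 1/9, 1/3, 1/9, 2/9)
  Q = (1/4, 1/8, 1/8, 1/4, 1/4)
0.0744 dits

KL divergence satisfies the Gibbs inequality: D_KL(P||Q) ≥ 0 for all distributions P, Q.

D_KL(P||Q) = Σ p(x) log(p(x)/q(x))
Term by term:
  x=0: 2/9 × log_10[(2/9)/(1/4)] = -0.0114
  x=1: 1/9 × log_10[(1/9)/(1/8)] = -0.0057
  x=2: 1/3 × log_10[(1/3)/(1/8)] = 0.1420
  x=3: 1/9 × log_10[(1/9)/(1/4)] = -0.0391
  x=4: 2/9 × log_10[(2/9)/(1/4)] = -0.0114
D_KL(P||Q) = 0.0744 dits

D_KL(P||Q) = 0.0744 ≥ 0 ✓

This non-negativity is a fundamental property: relative entropy cannot be negative because it measures how different Q is from P.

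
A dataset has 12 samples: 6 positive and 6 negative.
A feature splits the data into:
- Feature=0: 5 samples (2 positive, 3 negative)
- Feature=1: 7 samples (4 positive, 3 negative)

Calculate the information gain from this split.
0.0207 bits

Information Gain = H(Y) - H(Y|Feature)

Before split:
P(positive) = 6/12 = 0.5000
H(Y) = 1.0000 bits

After split:
Feature=0: H = 0.9710 bits (weight = 5/12)
Feature=1: H = 0.9852 bits (weight = 7/12)
H(Y|Feature) = (5/12)×0.9710 + (7/12)×0.9852 = 0.9793 bits

Information Gain = 1.0000 - 0.9793 = 0.0207 bits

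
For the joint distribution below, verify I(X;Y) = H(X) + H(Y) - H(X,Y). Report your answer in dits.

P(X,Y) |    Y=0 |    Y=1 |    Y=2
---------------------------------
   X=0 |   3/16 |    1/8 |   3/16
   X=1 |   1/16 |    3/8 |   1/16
I(X;Y) = 0.0568 dits

Mutual information has multiple equivalent forms:
- I(X;Y) = H(X) - H(X|Y)
- I(X;Y) = H(Y) - H(Y|X)
- I(X;Y) = H(X) + H(Y) - H(X,Y)

Computing all quantities:
H(X) = 0.3010, H(Y) = 0.4515, H(X,Y) = 0.6958
H(X|Y) = 0.2442, H(Y|X) = 0.3947

Verification:
H(X) - H(X|Y) = 0.3010 - 0.2442 = 0.0568
H(Y) - H(Y|X) = 0.4515 - 0.3947 = 0.0568
H(X) + H(Y) - H(X,Y) = 0.3010 + 0.4515 - 0.6958 = 0.0568

All forms give I(X;Y) = 0.0568 dits. ✓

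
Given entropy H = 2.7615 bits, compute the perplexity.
6.7810

Perplexity is 2^H (or exp(H) for natural log).

H = 2.7615 bits
Perplexity = 2^2.7615 = 6.7810

Interpretation: The model's uncertainty is equivalent to choosing uniformly among 6.8 options.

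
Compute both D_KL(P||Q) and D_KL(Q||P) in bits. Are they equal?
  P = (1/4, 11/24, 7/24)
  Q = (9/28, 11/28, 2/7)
D_KL(P||Q) = 0.0200, D_KL(Q||P) = 0.0207

KL divergence is not symmetric: D_KL(P||Q) ≠ D_KL(Q||P) in general.

D_KL(P||Q) = 0.0200 bits
D_KL(Q||P) = 0.0207 bits

No, they are not equal!

This asymmetry is why KL divergence is not a true distance metric.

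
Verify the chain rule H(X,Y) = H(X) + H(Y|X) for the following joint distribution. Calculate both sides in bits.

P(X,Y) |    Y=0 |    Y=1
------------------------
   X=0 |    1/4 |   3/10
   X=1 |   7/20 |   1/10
H(X,Y) = 1.8834, H(X) = 0.9928, H(Y|X) = 0.8906 (all in bits)

Chain rule: H(X,Y) = H(X) + H(Y|X)

Left side — joint entropy directly:
H(X,Y) = -Σ p(x,y) log p(x,y) = 1.8834 bits

Right side — compute H(Y|X) from the conditional distributions:
P(X) = (11/20, 9/20), so H(X) = 0.9928 bits
H(Y|X) = Σ_x P(X=x) · H(Y|X=x):
  P(Y|X=0) = (5/11, 6/11), H(Y|X=0) = 0.9940, weight P(X=0) = 11/20
  P(Y|X=1) = (7/9, 2/9), H(Y|X=1) = 0.7642, weight P(X=1) = 9/20
H(Y|X) = 0.8906 bits

H(X) + H(Y|X) = 0.9928 + 0.8906 = 1.8834 bits

Both sides equal 1.8834 bits. ✓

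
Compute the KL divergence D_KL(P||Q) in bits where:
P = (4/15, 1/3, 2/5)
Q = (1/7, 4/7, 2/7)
0.1751 bits

KL divergence: D_KL(P||Q) = Σ p(x) log(p(x)/q(x))

Computing term by term:
  x=0: 4/15 × log_2[(4/15)/(1/7)] = 4/15 × 0.9005 = 0.2401
  x=1: 1/3 × log_2[(1/3)/(4/7)] = 1/3 × -0.7776 = -0.2592
  x=2: 2/5 × log_2[(2/5)/(2/7)] = 2/5 × 0.4854 = 0.1942

D_KL(P||Q) = 0.1751 bits

Note: KL divergence is always non-negative and equals 0 iff P = Q.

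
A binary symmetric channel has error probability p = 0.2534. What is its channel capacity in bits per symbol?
0.1834 bits

For a binary symmetric channel (BSC) with error probability p:
Capacity C = 1 - H(p) bits per symbol

where H(p) = -p log₂(p) - (1-p) log₂(1-p) is the binary entropy function.

H(0.2534) = 0.8166 bits
C = 1 - 0.8166 = 0.1834 bits per symbol

This means we can reliably transmit up to 0.1834 bits of information per channel use.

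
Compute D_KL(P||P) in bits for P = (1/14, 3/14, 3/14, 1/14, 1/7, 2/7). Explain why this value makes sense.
0.0000 bits

KL divergence satisfies the Gibbs inequality: D_KL(P||Q) ≥ 0 for all distributions P, Q.

D_KL(P||Q) = Σ p(x) log(p(x)/q(x))
Each term is p(x) × log_2(p(x)/p(x)) = p(x) × log_2(1) = 0, so the sum is 0.
D_KL(P||Q) = 0.0000 bits

When P = Q, the KL divergence is exactly 0, as there is no 'divergence' between identical distributions.

This non-negativity is a fundamental property: relative entropy cannot be negative because it measures how different Q is from P.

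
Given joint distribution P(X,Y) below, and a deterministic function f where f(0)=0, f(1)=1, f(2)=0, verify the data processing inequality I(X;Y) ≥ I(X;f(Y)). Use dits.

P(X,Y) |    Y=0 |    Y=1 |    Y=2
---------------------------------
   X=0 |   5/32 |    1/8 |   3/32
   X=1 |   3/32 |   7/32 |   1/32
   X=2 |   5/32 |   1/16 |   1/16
I(X;Y) = 0.0288, I(X;f(Y)) = 0.0271, inequality holds: 0.0288 ≥ 0.0271

Data Processing Inequality: For any Markov chain X → Y → Z, we have I(X;Y) ≥ I(X;Z).

Here Z = f(Y) is a deterministic function of Y, forming X → Y → Z.

Original I(X;Y) = 0.0288 dits

After applying f:
P(X,Z) where Z=f(Y):
- P(X,Z=0) = P(X,Y=0) + P(X,Y=2)
- P(X,Z=1) = P(X,Y=1)

I(X;Z) = I(X;f(Y)) = 0.0271 dits

Verification: 0.0288 ≥ 0.0271 ✓

Information cannot be created by processing; the function f can only lose information about X.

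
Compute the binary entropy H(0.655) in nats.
0.6443 nats

The binary entropy function is:
H(p) = -p log(p) - (1-p) log(1-p)

H(0.655) = -0.655 × log_e(0.655) - 0.345 × log_e(0.345)
H(0.655) = 0.6443 nats

Note: Binary entropy is maximized at p=0.5 (H=1 bit) and minimized at p=0 or p=1 (H=0).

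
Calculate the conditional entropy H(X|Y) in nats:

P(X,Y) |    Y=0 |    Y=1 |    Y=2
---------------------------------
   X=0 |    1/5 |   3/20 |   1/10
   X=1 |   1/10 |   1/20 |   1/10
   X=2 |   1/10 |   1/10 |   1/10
1.0489 nats

Using the chain rule: H(X|Y) = H(X,Y) - H(Y)

First, compute H(X,Y) = 2.1378 nats

Marginal P(Y) = (2/5, 3/10, 3/10)
H(Y) = 1.0889 nats

H(X|Y) = H(X,Y) - H(Y) = 2.1378 - 1.0889 = 1.0489 nats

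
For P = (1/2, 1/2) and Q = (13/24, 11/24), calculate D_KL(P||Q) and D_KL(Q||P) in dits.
D_KL(P||Q) = 0.0015, D_KL(Q||P) = 0.0015

KL divergence is not symmetric: D_KL(P||Q) ≠ D_KL(Q||P) in general.

D_KL(P||Q) = 0.0015 dits
D_KL(Q||P) = 0.0015 dits

In this case they happen to be equal (to 4 decimal places).

This asymmetry is why KL divergence is not a true distance metric.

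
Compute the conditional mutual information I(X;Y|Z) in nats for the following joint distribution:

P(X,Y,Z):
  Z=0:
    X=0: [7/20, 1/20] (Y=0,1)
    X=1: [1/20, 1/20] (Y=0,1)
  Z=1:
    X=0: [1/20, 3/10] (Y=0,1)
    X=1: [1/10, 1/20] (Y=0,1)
0.0966 nats

Conditional mutual information: I(X;Y|Z) = H(X|Z) + H(Y|Z) - H(X,Y|Z)

H(Z) = 0.6931
H(X,Z) = 1.2488 → H(X|Z) = 0.5556
H(Y,Z) = 1.2488 → H(Y|Z) = 0.5556
H(X,Y,Z) = 1.7078 → H(X,Y|Z) = 1.0147

I(X;Y|Z) = 0.5556 + 0.5556 - 1.0147 = 0.0966 nats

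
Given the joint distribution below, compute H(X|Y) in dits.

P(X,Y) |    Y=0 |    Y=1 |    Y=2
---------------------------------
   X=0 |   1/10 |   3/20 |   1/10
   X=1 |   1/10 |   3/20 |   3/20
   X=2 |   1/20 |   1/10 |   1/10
0.4665 dits

Using the chain rule: H(X|Y) = H(X,Y) - H(Y)

First, compute H(X,Y) = 0.9358 dits

Marginal P(Y) = (1/4, 2/5, 7/20)
H(Y) = 0.4693 dits

H(X|Y) = H(X,Y) - H(Y) = 0.9358 - 0.4693 = 0.4665 dits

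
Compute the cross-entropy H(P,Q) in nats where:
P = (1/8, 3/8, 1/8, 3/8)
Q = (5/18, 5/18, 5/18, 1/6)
1.4725 nats

Cross-entropy: H(P,Q) = -Σ p(x) log q(x)

Alternatively: H(P,Q) = H(P) + D_KL(P||Q)
H(P) = 1.2555 nats
D_KL(P||Q) = 0.2170 nats

H(P,Q) = 1.2555 + 0.2170 = 1.4725 nats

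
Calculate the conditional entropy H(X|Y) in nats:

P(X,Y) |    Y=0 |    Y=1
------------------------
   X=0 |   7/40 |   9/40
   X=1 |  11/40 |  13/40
0.6728 nats

Using the chain rule: H(X|Y) = H(X,Y) - H(Y)

First, compute H(X,Y) = 1.3609 nats

Marginal P(Y) = (9/20, 11/20)
H(Y) = 0.6881 nats

H(X|Y) = H(X,Y) - H(Y) = 1.3609 - 0.6881 = 0.6728 nats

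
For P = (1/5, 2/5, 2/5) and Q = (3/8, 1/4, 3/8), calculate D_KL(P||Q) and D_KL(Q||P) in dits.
D_KL(P||Q) = 0.0383, D_KL(Q||P) = 0.0408

KL divergence is not symmetric: D_KL(P||Q) ≠ D_KL(Q||P) in general.

D_KL(P||Q) = 0.0383 dits
D_KL(Q||P) = 0.0408 dits

No, they are not equal!

This asymmetry is why KL divergence is not a true distance metric.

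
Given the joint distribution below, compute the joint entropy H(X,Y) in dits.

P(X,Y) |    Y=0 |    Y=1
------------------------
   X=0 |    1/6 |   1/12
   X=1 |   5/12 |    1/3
0.5371 dits

Joint entropy is H(X,Y) = -Σ_{x,y} p(x,y) log p(x,y).

Summing over all non-zero entries:
H(X,Y) = -[1/6·log_10(1/6) + 1/12·log_10(1/12) + 5/12·log_10(5/12) + 1/3·log_10(1/3)]
H(X,Y) = 0.5371 dits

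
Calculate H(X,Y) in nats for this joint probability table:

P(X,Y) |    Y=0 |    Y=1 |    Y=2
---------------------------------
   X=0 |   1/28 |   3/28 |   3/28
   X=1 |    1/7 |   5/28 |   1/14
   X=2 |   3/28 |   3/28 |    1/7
2.1284 nats

Joint entropy is H(X,Y) = -Σ_{x,y} p(x,y) log p(x,y).

Summing over all non-zero entries:
H(X,Y) = -[1/28·log_e(1/28) + 3/28·log_e(3/28) + 3/28·log_e(3/28) + 1/7·log_e(1/7) + 5/28·log_e(5/28) + 1/14·log_e(1/14) + 3/28·log_e(3/28) + 3/28·log_e(3/28) + 1/7·log_e(1/7)]
H(X,Y) = 2.1284 nats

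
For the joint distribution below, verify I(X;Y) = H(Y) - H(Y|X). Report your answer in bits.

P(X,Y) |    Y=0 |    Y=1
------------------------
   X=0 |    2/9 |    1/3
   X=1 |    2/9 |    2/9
I(X;Y) = 0.0072 bits

Mutual information has multiple equivalent forms:
- I(X;Y) = H(X) - H(X|Y)
- I(X;Y) = H(Y) - H(Y|X)
- I(X;Y) = H(X) + H(Y) - H(X,Y)

Computing all quantities:
H(X) = 0.9911, H(Y) = 0.9911, H(X,Y) = 1.9749
H(X|Y) = 0.9839, H(Y|X) = 0.9839

Verification:
H(X) - H(X|Y) = 0.9911 - 0.9839 = 0.0072
H(Y) - H(Y|X) = 0.9911 - 0.9839 = 0.0072
H(X) + H(Y) - H(X,Y) = 0.9911 + 0.9911 - 1.9749 = 0.0072

All forms give I(X;Y) = 0.0072 bits. ✓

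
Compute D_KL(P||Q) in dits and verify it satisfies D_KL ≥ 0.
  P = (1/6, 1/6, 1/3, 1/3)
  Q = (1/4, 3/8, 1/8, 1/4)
0.0956 dits

KL divergence satisfies the Gibbs inequality: D_KL(P||Q) ≥ 0 for all distributions P, Q.

D_KL(P||Q) = Σ p(x) log(p(x)/q(x))
Term by term:
  x=0: 1/6 × log_10[(1/6)/(1/4)] = -0.0293
  x=1: 1/6 × log_10[(1/6)/(3/8)] = -0.0587
  x=2: 1/3 × log_10[(1/3)/(1/8)] = 0.1420
  x=3: 1/3 × log_10[(1/3)/(1/4)] = 0.0416
D_KL(P||Q) = 0.0956 dits

D_KL(P||Q) = 0.0956 ≥ 0 ✓

This non-negativity is a fundamental property: relative entropy cannot be negative because it measures how different Q is from P.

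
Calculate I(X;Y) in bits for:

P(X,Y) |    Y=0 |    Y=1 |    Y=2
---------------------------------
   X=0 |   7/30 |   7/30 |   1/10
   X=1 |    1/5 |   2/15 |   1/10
0.0089 bits

Mutual information: I(X;Y) = H(X) + H(Y) - H(X,Y)

Marginals:
P(X) = (17/30, 13/30), H(X) = 0.9871 bits
P(Y) = (13/30, 11/30, 1/5), H(Y) = 1.5179 bits

Joint entropy: H(X,Y) = 2.4961 bits

I(X;Y) = 0.9871 + 1.5179 - 2.4961 = 0.0089 bits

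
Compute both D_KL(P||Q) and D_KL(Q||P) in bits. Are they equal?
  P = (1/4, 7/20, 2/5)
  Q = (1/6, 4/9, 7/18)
D_KL(P||Q) = 0.0419, D_KL(Q||P) = 0.0399

KL divergence is not symmetric: D_KL(P||Q) ≠ D_KL(Q||P) in general.

D_KL(P||Q) = 0.0419 bits
D_KL(Q||P) = 0.0399 bits

No, they are not equal!

This asymmetry is why KL divergence is not a true distance metric.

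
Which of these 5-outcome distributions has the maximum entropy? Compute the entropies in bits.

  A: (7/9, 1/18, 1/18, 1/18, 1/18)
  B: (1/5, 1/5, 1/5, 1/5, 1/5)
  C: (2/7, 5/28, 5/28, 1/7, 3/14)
B

For a discrete distribution over n outcomes, entropy is maximized by the uniform distribution.

Computing entropies:
H(A) = 1.2086 bits
H(B) = 2.3219 bits
H(C) = 2.2813 bits

The uniform distribution (where all probabilities equal 1/5) achieves the maximum entropy of log_2(5) = 2.3219 bits.

Distribution B has the highest entropy.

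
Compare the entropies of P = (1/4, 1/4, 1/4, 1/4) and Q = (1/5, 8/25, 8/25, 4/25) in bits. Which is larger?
P

Computing entropies in bits:
H(P) = 2.0000
H(Q) = 1.9395

Distribution P has higher entropy.

Intuition: The distribution closer to uniform (more spread out) has higher entropy.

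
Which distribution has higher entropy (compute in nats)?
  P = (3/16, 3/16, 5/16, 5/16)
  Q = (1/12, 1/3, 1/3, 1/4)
P

Computing entropies in nats:
H(P) = 1.3547
H(Q) = 1.2861

Distribution P has higher entropy.

Intuition: The distribution closer to uniform (more spread out) has higher entropy.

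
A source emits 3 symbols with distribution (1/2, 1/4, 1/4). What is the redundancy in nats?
0.0589 nats

Redundancy measures how far a source is from maximum entropy:
R = H_max - H(X)

Maximum entropy for 3 symbols: H_max = log_e(3) = 1.0986 nats
Actual entropy: H(X) = 1.0397 nats
Redundancy: R = 1.0986 - 1.0397 = 0.0589 nats

This redundancy represents potential for compression: the source could be compressed by 0.0589 nats per symbol.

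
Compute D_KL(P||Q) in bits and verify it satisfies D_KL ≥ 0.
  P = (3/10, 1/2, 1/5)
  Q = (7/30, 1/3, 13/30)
0.1782 bits

KL divergence satisfies the Gibbs inequality: D_KL(P||Q) ≥ 0 for all distributions P, Q.

D_KL(P||Q) = Σ p(x) log(p(x)/q(x))
Term by term:
  x=0: 3/10 × log_2[(3/10)/(7/30)] = 0.1088
  x=1: 1/2 × log_2[(1/2)/(1/3)] = 0.2925
  x=2: 1/5 × log_2[(1/5)/(13/30)] = -0.2231
D_KL(P||Q) = 0.1782 bits

D_KL(P||Q) = 0.1782 ≥ 0 ✓

This non-negativity is a fundamental property: relative entropy cannot be negative because it measures how different Q is from P.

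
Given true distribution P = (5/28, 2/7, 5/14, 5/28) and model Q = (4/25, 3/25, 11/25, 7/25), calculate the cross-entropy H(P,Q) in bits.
2.0970 bits

Cross-entropy: H(P,Q) = -Σ p(x) log q(x)

Alternatively: H(P,Q) = H(P) + D_KL(P||Q)
H(P) = 1.9345 bits
D_KL(P||Q) = 0.1625 bits

H(P,Q) = 1.9345 + 0.1625 = 2.0970 bits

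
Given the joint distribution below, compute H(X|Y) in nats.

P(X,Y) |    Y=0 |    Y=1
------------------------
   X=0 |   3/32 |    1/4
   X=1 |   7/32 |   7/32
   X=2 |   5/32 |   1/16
1.0056 nats

Using the chain rule: H(X|Y) = H(X,Y) - H(Y)

First, compute H(X,Y) = 1.6967 nats

Marginal P(Y) = (15/32, 17/32)
H(Y) = 0.6912 nats

H(X|Y) = H(X,Y) - H(Y) = 1.6967 - 0.6912 = 1.0056 nats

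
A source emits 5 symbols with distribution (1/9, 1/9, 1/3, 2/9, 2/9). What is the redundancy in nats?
0.0865 nats

Redundancy measures how far a source is from maximum entropy:
R = H_max - H(X)

Maximum entropy for 5 symbols: H_max = log_e(5) = 1.6094 nats
Actual entropy: H(X) = 1.5230 nats
Redundancy: R = 1.6094 - 1.5230 = 0.0865 nats

This redundancy represents potential for compression: the source could be compressed by 0.0865 nats per symbol.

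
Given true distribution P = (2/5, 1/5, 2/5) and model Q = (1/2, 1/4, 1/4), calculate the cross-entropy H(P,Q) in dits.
0.4816 dits

Cross-entropy: H(P,Q) = -Σ p(x) log q(x)

Alternatively: H(P,Q) = H(P) + D_KL(P||Q)
H(P) = 0.4581 dits
D_KL(P||Q) = 0.0235 dits

H(P,Q) = 0.4581 + 0.0235 = 0.4816 dits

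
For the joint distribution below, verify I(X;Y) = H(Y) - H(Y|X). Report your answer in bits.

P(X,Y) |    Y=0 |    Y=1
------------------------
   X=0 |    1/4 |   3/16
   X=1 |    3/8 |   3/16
I(X;Y) = 0.0069 bits

Mutual information has multiple equivalent forms:
- I(X;Y) = H(X) - H(X|Y)
- I(X;Y) = H(Y) - H(Y|X)
- I(X;Y) = H(X) + H(Y) - H(X,Y)

Computing all quantities:
H(X) = 0.9887, H(Y) = 0.9544, H(X,Y) = 1.9363
H(X|Y) = 0.9818, H(Y|X) = 0.9476

Verification:
H(X) - H(X|Y) = 0.9887 - 0.9818 = 0.0069
H(Y) - H(Y|X) = 0.9544 - 0.9476 = 0.0069
H(X) + H(Y) - H(X,Y) = 0.9887 + 0.9544 - 1.9363 = 0.0069

All forms give I(X;Y) = 0.0069 bits. ✓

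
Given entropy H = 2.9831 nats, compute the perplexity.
19.7489

Perplexity is e^H (or exp(H) for natural log).

H = 2.9831 nats
Perplexity = e^2.9831 = 19.7489

Interpretation: The model's uncertainty is equivalent to choosing uniformly among 19.7 options.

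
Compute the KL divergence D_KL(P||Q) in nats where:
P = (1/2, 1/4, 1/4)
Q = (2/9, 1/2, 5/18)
0.2058 nats

KL divergence: D_KL(P||Q) = Σ p(x) log(p(x)/q(x))

Computing term by term:
  x=0: 1/2 × log_e[(1/2)/(2/9)] = 1/2 × 0.8109 = 0.4055
  x=1: 1/4 × log_e[(1/4)/(1/2)] = 1/4 × -0.6931 = -0.1733
  x=2: 1/4 × log_e[(1/4)/(5/18)] = 1/4 × -0.1054 = -0.0263

D_KL(P||Q) = 0.2058 nats

Note: KL divergence is always non-negative and equals 0 iff P = Q.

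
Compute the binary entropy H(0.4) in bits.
0.9710 bits

The binary entropy function is:
H(p) = -p log(p) - (1-p) log(1-p)

H(0.4) = -0.4 × log_2(0.4) - 0.6 × log_2(0.6)
H(0.4) = 0.9710 bits

Note: Binary entropy is maximized at p=0.5 (H=1 bit) and minimized at p=0 or p=1 (H=0).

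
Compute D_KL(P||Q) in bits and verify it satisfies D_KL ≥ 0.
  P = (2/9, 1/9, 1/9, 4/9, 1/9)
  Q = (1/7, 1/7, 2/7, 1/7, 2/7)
0.5263 bits

KL divergence satisfies the Gibbs inequality: D_KL(P||Q) ≥ 0 for all distributions P, Q.

D_KL(P||Q) = Σ p(x) log(p(x)/q(x))
Term by term:
  x=0: 2/9 × log_2[(2/9)/(1/7)] = 0.1417
  x=1: 1/9 × log_2[(1/9)/(1/7)] = -0.0403
  x=2: 1/9 × log_2[(1/9)/(2/7)] = -0.1514
  x=3: 4/9 × log_2[(4/9)/(1/7)] = 0.7277
  x=4: 1/9 × log_2[(1/9)/(2/7)] = -0.1514
D_KL(P||Q) = 0.5263 bits

D_KL(P||Q) = 0.5263 ≥ 0 ✓

This non-negativity is a fundamental property: relative entropy cannot be negative because it measures how different Q is from P.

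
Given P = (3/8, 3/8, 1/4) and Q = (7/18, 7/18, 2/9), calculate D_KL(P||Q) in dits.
0.0009 dits

KL divergence: D_KL(P||Q) = Σ p(x) log(p(x)/q(x))

Computing term by term:
  x=0: 3/8 × log_10[(3/8)/(7/18)] = 3/8 × -0.0158 = -0.0059
  x=1: 3/8 × log_10[(3/8)/(7/18)] = 3/8 × -0.0158 = -0.0059
  x=2: 1/4 × log_10[(1/4)/(2/9)] = 1/4 × 0.0512 = 0.0128

D_KL(P||Q) = 0.0009 dits

Note: KL divergence is always non-negative and equals 0 iff P = Q.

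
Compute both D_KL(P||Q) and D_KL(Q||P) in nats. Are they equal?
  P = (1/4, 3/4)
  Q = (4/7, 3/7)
D_KL(P||Q) = 0.2130, D_KL(Q||P) = 0.2326

KL divergence is not symmetric: D_KL(P||Q) ≠ D_KL(Q||P) in general.

D_KL(P||Q) = 0.2130 nats
D_KL(Q||P) = 0.2326 nats

No, they are not equal!

This asymmetry is why KL divergence is not a true distance metric.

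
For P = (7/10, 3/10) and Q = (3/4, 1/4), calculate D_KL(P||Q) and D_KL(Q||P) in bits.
D_KL(P||Q) = 0.0092, D_KL(Q||P) = 0.0089

KL divergence is not symmetric: D_KL(P||Q) ≠ D_KL(Q||P) in general.

D_KL(P||Q) = 0.0092 bits
D_KL(Q||P) = 0.0089 bits

No, they are not equal!

This asymmetry is why KL divergence is not a true distance metric.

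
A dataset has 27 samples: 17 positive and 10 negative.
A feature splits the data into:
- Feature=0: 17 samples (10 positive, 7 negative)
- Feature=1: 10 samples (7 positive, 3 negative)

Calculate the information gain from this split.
0.0091 bits

Information Gain = H(Y) - H(Y|Feature)

Before split:
P(positive) = 17/27 = 0.6296
H(Y) = 0.9510 bits

After split:
Feature=0: H = 0.9774 bits (weight = 17/27)
Feature=1: H = 0.8813 bits (weight = 10/27)
H(Y|Feature) = (17/27)×0.9774 + (10/27)×0.8813 = 0.9418 bits

Information Gain = 0.9510 - 0.9418 = 0.0091 bits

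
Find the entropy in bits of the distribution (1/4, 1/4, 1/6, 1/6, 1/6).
2.2925 bits

Shannon entropy is H(X) = -Σ p(x) log p(x).

For P = (1/4, 1/4, 1/6, 1/6, 1/6):
H = -1/4 × log_2(1/4) -1/4 × log_2(1/4) -1/6 × log_2(1/6) -1/6 × log_2(1/6) -1/6 × log_2(1/6)
H = 2.2925 bits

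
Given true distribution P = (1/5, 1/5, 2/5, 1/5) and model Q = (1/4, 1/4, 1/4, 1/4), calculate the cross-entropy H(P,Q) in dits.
0.6021 dits

Cross-entropy: H(P,Q) = -Σ p(x) log q(x)

Alternatively: H(P,Q) = H(P) + D_KL(P||Q)
H(P) = 0.5786 dits
D_KL(P||Q) = 0.0235 dits

H(P,Q) = 0.5786 + 0.0235 = 0.6021 dits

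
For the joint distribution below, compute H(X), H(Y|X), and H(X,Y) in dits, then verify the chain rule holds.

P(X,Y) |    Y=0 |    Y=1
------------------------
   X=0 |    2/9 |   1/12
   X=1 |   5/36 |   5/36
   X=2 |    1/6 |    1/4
H(X,Y) = 0.7534, H(X) = 0.4703, H(Y|X) = 0.2832 (all in dits)

Chain rule: H(X,Y) = H(X) + H(Y|X)

Left side — joint entropy directly:
H(X,Y) = -Σ p(x,y) log p(x,y) = 0.7534 dits

Right side — compute H(Y|X) from the conditional distributions:
P(X) = (11/36, 5/18, 5/12), so H(X) = 0.4703 dits
H(Y|X) = Σ_x P(X=x) · H(Y|X=x):
  P(Y|X=0) = (8/11, 3/11), H(Y|X=0) = 0.2545, weight P(X=0) = 11/36
  P(Y|X=1) = (1/2, 1/2), H(Y|X=1) = 0.3010, weight P(X=1) = 5/18
  P(Y|X=2) = (2/5, 3/5), H(Y|X=2) = 0.2923, weight P(X=2) = 5/12
H(Y|X) = 0.2832 dits

H(X) + H(Y|X) = 0.4703 + 0.2832 = 0.7534 dits

Both sides equal 0.7534 dits. ✓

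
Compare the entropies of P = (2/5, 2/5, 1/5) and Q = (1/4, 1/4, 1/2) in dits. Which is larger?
P

Computing entropies in dits:
H(P) = 0.4581
H(Q) = 0.4515

Distribution P has higher entropy.

Intuition: The distribution closer to uniform (more spread out) has higher entropy.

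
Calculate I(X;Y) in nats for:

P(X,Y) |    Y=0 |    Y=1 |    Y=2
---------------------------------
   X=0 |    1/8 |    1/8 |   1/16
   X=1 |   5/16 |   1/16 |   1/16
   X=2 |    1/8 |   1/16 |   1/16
0.0461 nats

Mutual information: I(X;Y) = H(X) + H(Y) - H(X,Y)

Marginals:
P(X) = (5/16, 7/16, 1/4), H(X) = 1.0717 nats
P(Y) = (9/16, 1/4, 3/16), H(Y) = 0.9841 nats

Joint entropy: H(X,Y) = 2.0097 nats

I(X;Y) = 1.0717 + 0.9841 - 2.0097 = 0.0461 nats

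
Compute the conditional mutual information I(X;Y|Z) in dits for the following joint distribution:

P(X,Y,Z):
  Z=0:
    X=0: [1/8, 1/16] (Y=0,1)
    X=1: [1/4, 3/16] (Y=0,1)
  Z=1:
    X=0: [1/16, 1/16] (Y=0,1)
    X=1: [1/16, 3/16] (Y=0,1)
0.0061 dits

Conditional mutual information: I(X;Y|Z) = H(X|Z) + H(Y|Z) - H(X,Y|Z)

H(Z) = 0.2873
H(X,Z) = 0.5568 → H(X|Z) = 0.2695
H(Y,Z) = 0.5737 → H(Y|Z) = 0.2863
H(X,Y,Z) = 0.8371 → H(X,Y|Z) = 0.5497

I(X;Y|Z) = 0.2695 + 0.2863 - 0.5497 = 0.0061 dits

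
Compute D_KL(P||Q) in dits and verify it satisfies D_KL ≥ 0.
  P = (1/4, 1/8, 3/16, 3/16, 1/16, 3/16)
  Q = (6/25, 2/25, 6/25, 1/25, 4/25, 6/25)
0.0887 dits

KL divergence satisfies the Gibbs inequality: D_KL(P||Q) ≥ 0 for all distributions P, Q.

D_KL(P||Q) = Σ p(x) log(p(x)/q(x))
Term by term:
  x=0: 1/4 × log_10[(1/4)/(6/25)] = 0.0044
  x=1: 1/8 × log_10[(1/8)/(2/25)] = 0.0242
  x=2: 3/16 × log_10[(3/16)/(6/25)] = -0.0201
  x=3: 3/16 × log_10[(3/16)/(1/25)] = 0.1258
  x=4: 1/16 × log_10[(1/16)/(4/25)] = -0.0255
  x=5: 3/16 × log_10[(3/16)/(6/25)] = -0.0201
D_KL(P||Q) = 0.0887 dits

D_KL(P||Q) = 0.0887 ≥ 0 ✓

This non-negativity is a fundamental property: relative entropy cannot be negative because it measures how different Q is from P.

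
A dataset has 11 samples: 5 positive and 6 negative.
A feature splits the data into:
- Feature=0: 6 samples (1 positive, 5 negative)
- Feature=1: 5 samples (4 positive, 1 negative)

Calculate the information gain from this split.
0.3113 bits

Information Gain = H(Y) - H(Y|Feature)

Before split:
P(positive) = 5/11 = 0.4545
H(Y) = 0.9940 bits

After split:
Feature=0: H = 0.6500 bits (weight = 6/11)
Feature=1: H = 0.7219 bits (weight = 5/11)
H(Y|Feature) = (6/11)×0.6500 + (5/11)×0.7219 = 0.6827 bits

Information Gain = 0.9940 - 0.6827 = 0.3113 bits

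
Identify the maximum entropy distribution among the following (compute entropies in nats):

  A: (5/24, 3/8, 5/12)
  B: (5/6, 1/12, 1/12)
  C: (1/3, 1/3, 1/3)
C

For a discrete distribution over n outcomes, entropy is maximized by the uniform distribution.

Computing entropies:
H(A) = 1.0594 nats
H(B) = 0.5661 nats
H(C) = 1.0986 nats

The uniform distribution (where all probabilities equal 1/3) achieves the maximum entropy of log_e(3) = 1.0986 nats.

Distribution C has the highest entropy.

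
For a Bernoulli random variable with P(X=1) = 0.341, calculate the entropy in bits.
0.9258 bits

The binary entropy function is:
H(p) = -p log(p) - (1-p) log(1-p)

H(0.341) = -0.341 × log_2(0.341) - 0.659 × log_2(0.659)
H(0.341) = 0.9258 bits

Note: Binary entropy is maximized at p=0.5 (H=1 bit) and minimized at p=0 or p=1 (H=0).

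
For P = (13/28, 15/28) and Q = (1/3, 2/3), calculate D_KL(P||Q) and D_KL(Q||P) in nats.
D_KL(P||Q) = 0.0367, D_KL(Q||P) = 0.0353

KL divergence is not symmetric: D_KL(P||Q) ≠ D_KL(Q||P) in general.

D_KL(P||Q) = 0.0367 nats
D_KL(Q||P) = 0.0353 nats

No, they are not equal!

This asymmetry is why KL divergence is not a true distance metric.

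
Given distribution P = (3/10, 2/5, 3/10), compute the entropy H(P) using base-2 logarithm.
1.5710 bits

Shannon entropy is H(X) = -Σ p(x) log p(x).

For P = (3/10, 2/5, 3/10):
H = -3/10 × log_2(3/10) -2/5 × log_2(2/5) -3/10 × log_2(3/10)
H = 1.5710 bits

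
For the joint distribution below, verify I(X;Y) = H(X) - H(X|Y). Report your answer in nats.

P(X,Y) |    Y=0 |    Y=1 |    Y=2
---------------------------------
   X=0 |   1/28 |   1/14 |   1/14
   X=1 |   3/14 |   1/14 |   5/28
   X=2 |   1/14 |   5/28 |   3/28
I(X;Y) = 0.0712 nats

Mutual information has multiple equivalent forms:
- I(X;Y) = H(X) - H(X|Y)
- I(X;Y) = H(Y) - H(Y|X)
- I(X;Y) = H(X) + H(Y) - H(X,Y)

Computing all quantities:
H(X) = 1.0316, H(Y) = 1.0974, H(X,Y) = 2.0577
H(X|Y) = 0.9604, H(Y|X) = 1.0261

Verification:
H(X) - H(X|Y) = 1.0316 - 0.9604 = 0.0712
H(Y) - H(Y|X) = 1.0974 - 1.0261 = 0.0712
H(X) + H(Y) - H(X,Y) = 1.0316 + 1.0974 - 2.0577 = 0.0712

All forms give I(X;Y) = 0.0712 nats. ✓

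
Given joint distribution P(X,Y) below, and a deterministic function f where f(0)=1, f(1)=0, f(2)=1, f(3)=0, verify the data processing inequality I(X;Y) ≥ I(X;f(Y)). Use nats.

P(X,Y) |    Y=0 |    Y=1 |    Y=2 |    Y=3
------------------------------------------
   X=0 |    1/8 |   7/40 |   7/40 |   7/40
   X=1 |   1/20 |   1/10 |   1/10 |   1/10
I(X;Y) = 0.0020, I(X;f(Y)) = 0.0005, inequality holds: 0.0020 ≥ 0.0005

Data Processing Inequality: For any Markov chain X → Y → Z, we have I(X;Y) ≥ I(X;Z).

Here Z = f(Y) is a deterministic function of Y, forming X → Y → Z.

Original I(X;Y) = 0.0020 nats

After applying f:
P(X,Z) where Z=f(Y):
- P(X,Z=0) = P(X,Y=1) + P(X,Y=3)
- P(X,Z=1) = P(X,Y=0) + P(X,Y=2)

I(X;Z) = I(X;f(Y)) = 0.0005 nats

Verification: 0.0020 ≥ 0.0005 ✓

Information cannot be created by processing; the function f can only lose information about X.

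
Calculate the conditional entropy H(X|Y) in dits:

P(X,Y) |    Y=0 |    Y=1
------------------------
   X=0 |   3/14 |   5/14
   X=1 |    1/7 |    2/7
0.2962 dits

Using the chain rule: H(X|Y) = H(X,Y) - H(Y)

First, compute H(X,Y) = 0.5792 dits

Marginal P(Y) = (5/14, 9/14)
H(Y) = 0.2831 dits

H(X|Y) = H(X,Y) - H(Y) = 0.5792 - 0.2831 = 0.2962 dits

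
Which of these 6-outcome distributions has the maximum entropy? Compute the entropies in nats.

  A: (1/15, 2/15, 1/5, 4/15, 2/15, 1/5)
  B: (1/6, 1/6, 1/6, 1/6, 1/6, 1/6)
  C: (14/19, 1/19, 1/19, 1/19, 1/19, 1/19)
B

For a discrete distribution over n outcomes, entropy is maximized by the uniform distribution.

Computing entropies:
H(A) = 1.7141 nats
H(B) = 1.7918 nats
H(C) = 0.9999 nats

The uniform distribution (where all probabilities equal 1/6) achieves the maximum entropy of log_e(6) = 1.7918 nats.

Distribution B has the highest entropy.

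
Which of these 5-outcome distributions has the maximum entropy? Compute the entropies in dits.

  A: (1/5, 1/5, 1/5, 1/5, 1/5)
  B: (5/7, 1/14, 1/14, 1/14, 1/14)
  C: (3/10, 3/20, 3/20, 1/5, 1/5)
A

For a discrete distribution over n outcomes, entropy is maximized by the uniform distribution.

Computing entropies:
H(A) = 0.6990 dits
H(B) = 0.4318 dits
H(C) = 0.6836 dits

The uniform distribution (where all probabilities equal 1/5) achieves the maximum entropy of log_10(5) = 0.6990 dits.

Distribution A has the highest entropy.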